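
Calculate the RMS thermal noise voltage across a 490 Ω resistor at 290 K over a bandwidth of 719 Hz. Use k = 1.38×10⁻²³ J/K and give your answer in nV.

75.1 nV

V_n = √(4kTRB)
4kTRB = 4 × 1.38×10⁻²³ × 290 × 4.90×10² × 7.19×10² = 5.64×10⁻¹⁵ V²
V_n = √(5.64×10⁻¹⁵) = 7.51×10⁻⁸ V = 75.1 nV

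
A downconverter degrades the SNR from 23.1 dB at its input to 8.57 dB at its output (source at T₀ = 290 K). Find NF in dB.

NF (dB) = SNR_in(dB) − SNR_out(dB) when the source is at T₀
NF = 23.1 − 8.57 = 14.53 dB

14.53 dB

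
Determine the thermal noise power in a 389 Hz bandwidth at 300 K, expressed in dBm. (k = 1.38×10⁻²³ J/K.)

−147.9 dBm

P_n = kTB = 1.38×10⁻²³ × 300 × 3.89×10² = 1.61×10⁻¹⁸ W
In dBm: 10 log₁₀(1.61×10⁻¹⁸ / 10⁻³) = −147.9 dBm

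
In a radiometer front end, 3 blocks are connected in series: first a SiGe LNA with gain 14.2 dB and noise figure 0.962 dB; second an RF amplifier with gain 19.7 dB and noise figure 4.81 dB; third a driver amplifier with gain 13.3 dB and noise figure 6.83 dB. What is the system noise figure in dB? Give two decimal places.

Convert to linear (a loss of L dB is a gain of −L dB): F_i = 10^(NF_i/10), G_i = 10^(G_i,dB/10)
  Stage 1: F_1 = 10^(0.962/10) = 1.248, G_1 = 10^(14.2/10) = 26.30
  Stage 2: F_2 = 10^(4.81/10) = 3.027, G_2 = 10^(19.7/10) = 93.33
  Stage 3: F_3 = 10^(6.83/10) = 4.819, G_3 = 10^(13.3/10) = 21.38
Friis cascade:
  F = 1.248 + (3.027 − 1)/26.30 + (4.819 − 1)/2455 = 1.327
NF = 10 log₁₀(1.327) = 1.23 dB

1.23 dB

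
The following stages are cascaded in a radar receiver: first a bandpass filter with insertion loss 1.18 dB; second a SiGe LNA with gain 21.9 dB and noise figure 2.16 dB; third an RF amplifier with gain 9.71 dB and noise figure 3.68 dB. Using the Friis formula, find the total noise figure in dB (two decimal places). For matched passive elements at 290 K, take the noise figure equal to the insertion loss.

Convert to linear (a loss of L dB is a gain of −L dB): F_i = 10^(NF_i/10), G_i = 10^(G_i,dB/10)
  Stage 1: F_1 = 10^(1.18/10) = 1.312, G_1 = 10^(−1.18/10) = 0.7621
  Stage 2: F_2 = 10^(2.16/10) = 1.644, G_2 = 10^(21.9/10) = 154.9
  Stage 3: F_3 = 10^(3.68/10) = 2.333, G_3 = 10^(9.71/10) = 9.354
Friis cascade:
  F = 1.312 + (1.644 − 1)/0.7621 + (2.333 − 1)/118.0 = 2.169
NF = 10 log₁₀(2.169) = 3.36 dB

3.36 dB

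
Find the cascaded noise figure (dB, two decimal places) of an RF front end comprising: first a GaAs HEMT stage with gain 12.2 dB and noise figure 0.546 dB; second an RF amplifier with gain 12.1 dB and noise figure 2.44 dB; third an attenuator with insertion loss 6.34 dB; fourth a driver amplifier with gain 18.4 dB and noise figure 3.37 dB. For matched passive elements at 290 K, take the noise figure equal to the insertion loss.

0.83 dB

Convert to linear (a loss of L dB is a gain of −L dB): F_i = 10^(NF_i/10), G_i = 10^(G_i,dB/10)
  Stage 1: F_1 = 10^(0.546/10) = 1.134, G_1 = 10^(12.2/10) = 16.60
  Stage 2: F_2 = 10^(2.44/10) = 1.754, G_2 = 10^(12.1/10) = 16.22
  Stage 3: F_3 = 10^(6.34/10) = 4.305, G_3 = 10^(−6.34/10) = 0.2323
  Stage 4: F_4 = 10^(3.37/10) = 2.173, G_4 = 10^(18.4/10) = 69.18
Friis cascade:
  F = 1.134 + (1.754 − 1)/16.60 + (4.305 − 1)/269.2 + (2.173 − 1)/62.52 = 1.210
NF = 10 log₁₀(1.210) = 0.83 dB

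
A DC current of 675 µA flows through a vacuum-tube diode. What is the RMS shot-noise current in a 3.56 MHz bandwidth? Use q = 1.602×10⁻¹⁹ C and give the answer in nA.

I_n = √(2qI·B)
2qI·B = 2 × 1.602×10⁻¹⁹ × 6.75×10⁻⁴ × 3.56×10⁶ = 7.70×10⁻¹⁶ A²
I_n = √(7.70×10⁻¹⁶) = 2.77×10⁻⁸ A = 27.7 nA

27.7 nA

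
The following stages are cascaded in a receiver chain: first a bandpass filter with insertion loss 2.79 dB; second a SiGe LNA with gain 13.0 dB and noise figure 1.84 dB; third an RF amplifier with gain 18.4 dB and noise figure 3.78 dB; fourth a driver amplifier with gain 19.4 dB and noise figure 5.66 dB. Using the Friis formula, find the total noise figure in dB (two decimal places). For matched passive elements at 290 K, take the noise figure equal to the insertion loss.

Convert to linear (a loss of L dB is a gain of −L dB): F_i = 10^(NF_i/10), G_i = 10^(G_i,dB/10)
  Stage 1: F_1 = 10^(2.79/10) = 1.901, G_1 = 10^(−2.79/10) = 0.5260
  Stage 2: F_2 = 10^(1.84/10) = 1.528, G_2 = 10^(13.0/10) = 19.95
  Stage 3: F_3 = 10^(3.78/10) = 2.388, G_3 = 10^(18.4/10) = 69.18
  Stage 4: F_4 = 10^(5.66/10) = 3.681, G_4 = 10^(19.4/10) = 87.10
Friis cascade:
  F = 1.901 + (1.528 − 1)/0.5260 + (2.388 − 1)/10.50 + (3.681 − 1)/726.1 = 3.040
NF = 10 log₁₀(3.040) = 4.83 dB

4.83 dB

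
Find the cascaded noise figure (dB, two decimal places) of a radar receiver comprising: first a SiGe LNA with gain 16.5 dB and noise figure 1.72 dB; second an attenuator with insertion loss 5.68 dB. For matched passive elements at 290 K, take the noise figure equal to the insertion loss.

1.89 dB

Convert to linear (a loss of L dB is a gain of −L dB): F_i = 10^(NF_i/10), G_i = 10^(G_i,dB/10)
  Stage 1: F_1 = 10^(1.72/10) = 1.486, G_1 = 10^(16.5/10) = 44.67
  Stage 2: F_2 = 10^(5.68/10) = 3.698, G_2 = 10^(−5.68/10) = 0.2704
Friis cascade:
  F = 1.486 + (3.698 − 1)/44.67 = 1.546
NF = 10 log₁₀(1.546) = 1.89 dB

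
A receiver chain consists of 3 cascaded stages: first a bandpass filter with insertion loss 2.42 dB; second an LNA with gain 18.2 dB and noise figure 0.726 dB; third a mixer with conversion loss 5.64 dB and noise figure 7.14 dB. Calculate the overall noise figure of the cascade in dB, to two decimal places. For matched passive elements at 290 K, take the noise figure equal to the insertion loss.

Convert to linear (a loss of L dB is a gain of −L dB): F_i = 10^(NF_i/10), G_i = 10^(G_i,dB/10)
  Stage 1: F_1 = 10^(2.42/10) = 1.746, G_1 = 10^(−2.42/10) = 0.5728
  Stage 2: F_2 = 10^(0.726/10) = 1.182, G_2 = 10^(18.2/10) = 66.07
  Stage 3: F_3 = 10^(7.14/10) = 5.176, G_3 = 10^(−5.64/10) = 0.2729
Friis cascade:
  F = 1.746 + (1.182 − 1)/0.5728 + (5.176 − 1)/37.84 = 2.174
NF = 10 log₁₀(2.174) = 3.37 dB

3.37 dB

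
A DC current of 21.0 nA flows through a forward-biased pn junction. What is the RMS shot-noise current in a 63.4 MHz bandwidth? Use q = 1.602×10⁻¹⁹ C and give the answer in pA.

I_n = √(2qI·B)
2qI·B = 2 × 1.602×10⁻¹⁹ × 2.10×10⁻⁸ × 6.34×10⁷ = 4.27×10⁻¹⁹ A²
I_n = √(4.27×10⁻¹⁹) = 6.53×10⁻¹⁰ A = 653 pA

653 pA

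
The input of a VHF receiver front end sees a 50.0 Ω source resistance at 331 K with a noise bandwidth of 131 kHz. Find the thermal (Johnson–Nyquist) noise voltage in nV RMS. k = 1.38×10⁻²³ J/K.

V_n = √(4kTRB)
4kTRB = 4 × 1.38×10⁻²³ × 331 × 5.00×10¹ × 1.31×10⁵ = 1.20×10⁻¹³ V²
V_n = √(1.20×10⁻¹³) = 3.46×10⁻⁷ V = 346 nV

346 nV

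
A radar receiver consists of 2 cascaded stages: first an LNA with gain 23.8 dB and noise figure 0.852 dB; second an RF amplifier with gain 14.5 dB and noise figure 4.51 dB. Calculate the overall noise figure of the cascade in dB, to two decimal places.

0.88 dB

Convert to linear (a loss of L dB is a gain of −L dB): F_i = 10^(NF_i/10), G_i = 10^(G_i,dB/10)
  Stage 1: F_1 = 10^(0.852/10) = 1.217, G_1 = 10^(23.8/10) = 239.9
  Stage 2: F_2 = 10^(4.51/10) = 2.825, G_2 = 10^(14.5/10) = 28.18
Friis cascade:
  F = 1.217 + (2.825 − 1)/239.9 = 1.224
NF = 10 log₁₀(1.224) = 0.88 dB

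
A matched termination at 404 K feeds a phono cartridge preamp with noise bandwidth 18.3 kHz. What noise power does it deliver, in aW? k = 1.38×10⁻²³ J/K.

102 aW

P_n = kTB = 1.38×10⁻²³ × 404 × 1.83×10⁴ = 1.02×10⁻¹⁶ W = 102 aW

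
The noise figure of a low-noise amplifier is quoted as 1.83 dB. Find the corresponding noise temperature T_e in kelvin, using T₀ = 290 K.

F = 10^(1.83/10) = 1.52405
T_e = (F − 1)·T₀ = (1.52405 − 1) × 290 = 152 K

152 K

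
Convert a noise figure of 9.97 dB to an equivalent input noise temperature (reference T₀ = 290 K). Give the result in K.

2590 K

F = 10^(9.97/10) = 9.93116
T_e = (F − 1)·T₀ = (9.93116 − 1) × 290 = 2590 K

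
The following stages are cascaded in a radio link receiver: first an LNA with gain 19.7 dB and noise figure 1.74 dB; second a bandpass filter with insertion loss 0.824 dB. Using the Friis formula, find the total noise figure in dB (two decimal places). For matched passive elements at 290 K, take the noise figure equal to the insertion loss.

1.75 dB

Convert to linear (a loss of L dB is a gain of −L dB): F_i = 10^(NF_i/10), G_i = 10^(G_i,dB/10)
  Stage 1: F_1 = 10^(1.74/10) = 1.493, G_1 = 10^(19.7/10) = 93.33
  Stage 2: F_2 = 10^(0.824/10) = 1.209, G_2 = 10^(−0.824/10) = 0.8272
Friis cascade:
  F = 1.493 + (1.209 − 1)/93.33 = 1.495
NF = 10 log₁₀(1.495) = 1.75 dB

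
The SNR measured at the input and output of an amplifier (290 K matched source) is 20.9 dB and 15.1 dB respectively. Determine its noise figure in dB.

5.8 dB

NF (dB) = SNR_in(dB) − SNR_out(dB) when the source is at T₀
NF = 20.9 − 15.1 = 5.8 dB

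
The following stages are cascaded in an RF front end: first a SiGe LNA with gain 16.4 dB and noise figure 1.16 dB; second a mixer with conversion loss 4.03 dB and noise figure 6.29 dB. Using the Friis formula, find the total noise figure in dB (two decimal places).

Convert to linear (a loss of L dB is a gain of −L dB): F_i = 10^(NF_i/10), G_i = 10^(G_i,dB/10)
  Stage 1: F_1 = 10^(1.16/10) = 1.306, G_1 = 10^(16.4/10) = 43.65
  Stage 2: F_2 = 10^(6.29/10) = 4.256, G_2 = 10^(−4.03/10) = 0.3954
Friis cascade:
  F = 1.306 + (4.256 − 1)/43.65 = 1.381
NF = 10 log₁₀(1.381) = 1.40 dB

1.40 dB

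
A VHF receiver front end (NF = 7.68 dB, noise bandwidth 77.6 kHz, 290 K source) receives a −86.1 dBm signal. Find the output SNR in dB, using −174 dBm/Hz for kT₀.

Noise floor: N = −174 + 10 log₁₀(B) + NF
10 log₁₀(7.76×10⁴) = 48.9 dB
N = −174 + 48.9 + 7.68 = −117.42 dBm
SNR = P_sig − N = −86.1 − (−117.42) = 31.32 dB → 31.3 dB

31.3 dB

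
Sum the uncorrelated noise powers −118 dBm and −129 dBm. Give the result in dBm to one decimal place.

−117.7 dBm

Convert to linear, add, convert back:
P₁ = 1.58×10⁻¹⁵ W, P₂ = 1.26×10⁻¹⁶ W
P_tot = 1.71×10⁻¹⁵ W → 10 log₁₀(P_tot / 10⁻³) = −117.7 dBm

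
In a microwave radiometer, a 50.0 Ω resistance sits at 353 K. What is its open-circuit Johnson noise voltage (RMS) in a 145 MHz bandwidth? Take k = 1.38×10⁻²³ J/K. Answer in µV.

11.9 µV

V_n = √(4kTRB)
4kTRB = 4 × 1.38×10⁻²³ × 353 × 5.00×10¹ × 1.45×10⁸ = 1.41×10⁻¹⁰ V²
V_n = √(1.41×10⁻¹⁰) = 1.19×10⁻⁵ V = 11.9 µV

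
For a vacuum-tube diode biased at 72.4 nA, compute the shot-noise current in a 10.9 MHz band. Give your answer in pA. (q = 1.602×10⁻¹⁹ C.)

503 pA

I_n = √(2qI·B)
2qI·B = 2 × 1.602×10⁻¹⁹ × 7.24×10⁻⁸ × 1.09×10⁷ = 2.53×10⁻¹⁹ A²
I_n = √(2.53×10⁻¹⁹) = 5.03×10⁻¹⁰ A = 503 pA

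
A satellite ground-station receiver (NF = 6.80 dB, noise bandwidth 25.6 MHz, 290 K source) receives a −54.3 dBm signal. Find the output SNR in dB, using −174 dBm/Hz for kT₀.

Noise floor: N = −174 + 10 log₁₀(B) + NF
10 log₁₀(2.56×10⁷) = 74.08 dB
N = −174 + 74.08 + 6.80 = −93.12 dBm
SNR = P_sig − N = −54.3 − (−93.12) = 38.82 dB → 38.8 dB

38.8 dB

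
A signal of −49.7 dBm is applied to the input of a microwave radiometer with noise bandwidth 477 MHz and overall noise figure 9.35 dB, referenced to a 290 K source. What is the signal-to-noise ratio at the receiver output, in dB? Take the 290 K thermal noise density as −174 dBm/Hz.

Noise floor: N = −174 + 10 log₁₀(B) + NF
10 log₁₀(4.77×10⁸) = 86.79 dB
N = −174 + 86.79 + 9.35 = −77.86 dBm
SNR = P_sig − N = −49.7 − (−77.86) = 28.16 dB → 28.2 dB

28.2 dB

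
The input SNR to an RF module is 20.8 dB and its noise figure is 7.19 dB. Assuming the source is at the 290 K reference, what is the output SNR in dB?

By definition F = SNR_in/SNR_out, so in dB: SNR_out = SNR_in − NF
SNR_out = 20.8 − 7.19 = 13.61 dB

13.61 dB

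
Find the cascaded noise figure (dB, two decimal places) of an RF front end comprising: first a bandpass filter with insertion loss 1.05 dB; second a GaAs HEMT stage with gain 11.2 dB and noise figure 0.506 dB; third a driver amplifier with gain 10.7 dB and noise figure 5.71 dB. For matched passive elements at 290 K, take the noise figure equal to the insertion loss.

2.29 dB

Convert to linear (a loss of L dB is a gain of −L dB): F_i = 10^(NF_i/10), G_i = 10^(G_i,dB/10)
  Stage 1: F_1 = 10^(1.05/10) = 1.274, G_1 = 10^(−1.05/10) = 0.7852
  Stage 2: F_2 = 10^(0.506/10) = 1.124, G_2 = 10^(11.2/10) = 13.18
  Stage 3: F_3 = 10^(5.71/10) = 3.724, G_3 = 10^(10.7/10) = 11.75
Friis cascade:
  F = 1.274 + (1.124 − 1)/0.7852 + (3.724 − 1)/10.35 = 1.694
NF = 10 log₁₀(1.694) = 2.29 dB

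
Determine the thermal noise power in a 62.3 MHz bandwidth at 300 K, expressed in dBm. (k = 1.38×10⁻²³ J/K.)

−95.9 dBm

P_n = kTB = 1.38×10⁻²³ × 300 × 6.23×10⁷ = 2.58×10⁻¹³ W
In dBm: 10 log₁₀(2.58×10⁻¹³ / 10⁻³) = −95.9 dBm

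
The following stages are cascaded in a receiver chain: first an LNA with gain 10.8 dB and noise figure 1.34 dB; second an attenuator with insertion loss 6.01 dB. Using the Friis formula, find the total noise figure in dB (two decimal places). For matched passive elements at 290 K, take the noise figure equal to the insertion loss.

2.07 dB

Convert to linear (a loss of L dB is a gain of −L dB): F_i = 10^(NF_i/10), G_i = 10^(G_i,dB/10)
  Stage 1: F_1 = 10^(1.34/10) = 1.361, G_1 = 10^(10.8/10) = 12.02
  Stage 2: F_2 = 10^(6.01/10) = 3.990, G_2 = 10^(−6.01/10) = 0.2506
Friis cascade:
  F = 1.361 + (3.990 − 1)/12.02 = 1.610
NF = 10 log₁₀(1.610) = 2.07 dB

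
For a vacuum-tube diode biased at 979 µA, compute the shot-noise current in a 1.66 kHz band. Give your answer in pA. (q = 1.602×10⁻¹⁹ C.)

722 pA

I_n = √(2qI·B)
2qI·B = 2 × 1.602×10⁻¹⁹ × 9.79×10⁻⁴ × 1.66×10³ = 5.21×10⁻¹⁹ A²
I_n = √(5.21×10⁻¹⁹) = 7.22×10⁻¹⁰ A = 722 pA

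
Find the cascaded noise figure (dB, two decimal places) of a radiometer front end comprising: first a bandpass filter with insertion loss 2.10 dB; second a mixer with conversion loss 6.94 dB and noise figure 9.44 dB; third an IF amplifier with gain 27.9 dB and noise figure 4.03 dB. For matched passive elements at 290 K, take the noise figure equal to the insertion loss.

14.24 dB

Convert to linear (a loss of L dB is a gain of −L dB): F_i = 10^(NF_i/10), G_i = 10^(G_i,dB/10)
  Stage 1: F_1 = 10^(2.10/10) = 1.622, G_1 = 10^(−2.10/10) = 0.6166
  Stage 2: F_2 = 10^(9.44/10) = 8.790, G_2 = 10^(−6.94/10) = 0.2023
  Stage 3: F_3 = 10^(4.03/10) = 2.529, G_3 = 10^(27.9/10) = 616.6
Friis cascade:
  F = 1.622 + (8.790 − 1)/0.6166 + (2.529 − 1)/0.1247 = 26.52
NF = 10 log₁₀(26.52) = 14.24 dB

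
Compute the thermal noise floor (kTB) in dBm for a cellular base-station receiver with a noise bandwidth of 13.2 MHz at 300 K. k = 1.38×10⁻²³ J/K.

P_n = kTB = 1.38×10⁻²³ × 300 × 1.32×10⁷ = 5.46×10⁻¹⁴ W
In dBm: 10 log₁₀(5.46×10⁻¹⁴ / 10⁻³) = −102.6 dBm

−102.6 dBm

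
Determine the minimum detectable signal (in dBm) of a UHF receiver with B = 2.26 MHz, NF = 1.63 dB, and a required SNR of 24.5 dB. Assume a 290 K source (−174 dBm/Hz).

Sensitivity = −174 + 10 log₁₀(B) + NF + SNR_min
= −174 + 63.54 + 1.63 + 24.5
= −84.33 dBm → −84.3 dBm

−84.3 dBm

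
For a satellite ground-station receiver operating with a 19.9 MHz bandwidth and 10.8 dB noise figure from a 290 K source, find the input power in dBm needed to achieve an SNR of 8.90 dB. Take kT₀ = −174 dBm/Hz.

−81.3 dBm

Sensitivity = −174 + 10 log₁₀(B) + NF + SNR_min
= −174 + 72.99 + 10.8 + 8.90
= −81.31 dBm → −81.3 dBm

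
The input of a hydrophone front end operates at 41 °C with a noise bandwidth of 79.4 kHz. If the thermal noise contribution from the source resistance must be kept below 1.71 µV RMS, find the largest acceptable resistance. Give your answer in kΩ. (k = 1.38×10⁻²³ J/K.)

T = 41 °C + 273.15 = 314.15 K
Johnson–Nyquist: V_n = √(4kTRB) ⇒ R = V_n² / (4kTB)
4kTB = 4 × 1.38×10⁻²³ × 314.15 × 7.94×10⁴ = 1.38×10⁻¹⁵
R = (1.71×10⁻⁶)² / 1.38×10⁻¹⁵ = 2.12×10³ Ω = 2.12 kΩ

2.12 kΩ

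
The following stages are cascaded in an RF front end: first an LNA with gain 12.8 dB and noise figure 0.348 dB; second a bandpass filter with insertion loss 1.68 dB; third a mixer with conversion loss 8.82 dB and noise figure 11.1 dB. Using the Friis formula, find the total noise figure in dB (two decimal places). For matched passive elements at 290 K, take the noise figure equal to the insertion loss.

3.07 dB

Convert to linear (a loss of L dB is a gain of −L dB): F_i = 10^(NF_i/10), G_i = 10^(G_i,dB/10)
  Stage 1: F_1 = 10^(0.348/10) = 1.083, G_1 = 10^(12.8/10) = 19.05
  Stage 2: F_2 = 10^(1.68/10) = 1.472, G_2 = 10^(−1.68/10) = 0.6792
  Stage 3: F_3 = 10^(11.1/10) = 12.88, G_3 = 10^(−8.82/10) = 0.1312
Friis cascade:
  F = 1.083 + (1.472 − 1)/19.05 + (12.88 − 1)/12.94 = 2.026
NF = 10 log₁₀(2.026) = 3.07 dB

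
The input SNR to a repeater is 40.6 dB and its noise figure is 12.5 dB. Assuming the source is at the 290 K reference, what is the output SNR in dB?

By definition F = SNR_in/SNR_out, so in dB: SNR_out = SNR_in − NF
SNR_out = 40.6 − 12.5 = 28.1 dB

28.1 dB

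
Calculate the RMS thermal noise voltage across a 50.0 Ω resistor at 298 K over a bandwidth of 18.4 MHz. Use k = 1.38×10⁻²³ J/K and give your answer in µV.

V_n = √(4kTRB)
4kTRB = 4 × 1.38×10⁻²³ × 298 × 5.00×10¹ × 1.84×10⁷ = 1.51×10⁻¹¹ V²
V_n = √(1.51×10⁻¹¹) = 3.89×10⁻⁶ V = 3.89 µV

3.89 µV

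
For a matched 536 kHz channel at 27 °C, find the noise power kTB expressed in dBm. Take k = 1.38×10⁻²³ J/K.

−116.5 dBm

T = 27 °C + 273.15 = 300.15 K
P_n = kTB = 1.38×10⁻²³ × 300.15 × 5.36×10⁵ = 2.22×10⁻¹⁵ W
In dBm: 10 log₁₀(2.22×10⁻¹⁵ / 10⁻³) = −116.5 dBm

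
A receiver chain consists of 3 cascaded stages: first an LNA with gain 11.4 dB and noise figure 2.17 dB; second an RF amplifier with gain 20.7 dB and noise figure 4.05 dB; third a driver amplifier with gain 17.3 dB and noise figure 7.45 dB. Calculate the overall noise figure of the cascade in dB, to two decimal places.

Convert to linear (a loss of L dB is a gain of −L dB): F_i = 10^(NF_i/10), G_i = 10^(G_i,dB/10)
  Stage 1: F_1 = 10^(2.17/10) = 1.648, G_1 = 10^(11.4/10) = 13.80
  Stage 2: F_2 = 10^(4.05/10) = 2.541, G_2 = 10^(20.7/10) = 117.5
  Stage 3: F_3 = 10^(7.45/10) = 5.559, G_3 = 10^(17.3/10) = 53.70
Friis cascade:
  F = 1.648 + (2.541 − 1)/13.80 + (5.559 − 1)/1622 = 1.763
NF = 10 log₁₀(1.763) = 2.46 dB

2.46 dB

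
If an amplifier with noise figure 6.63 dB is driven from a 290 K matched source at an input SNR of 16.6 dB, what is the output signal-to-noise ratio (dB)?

9.97 dB

By definition F = SNR_in/SNR_out, so in dB: SNR_out = SNR_in − NF
SNR_out = 16.6 − 6.63 = 9.97 dB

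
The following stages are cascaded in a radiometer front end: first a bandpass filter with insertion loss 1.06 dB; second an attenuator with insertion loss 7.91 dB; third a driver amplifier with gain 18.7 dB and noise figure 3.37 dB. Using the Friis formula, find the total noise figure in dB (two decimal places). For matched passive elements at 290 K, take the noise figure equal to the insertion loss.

Convert to linear (a loss of L dB is a gain of −L dB): F_i = 10^(NF_i/10), G_i = 10^(G_i,dB/10)
  Stage 1: F_1 = 10^(1.06/10) = 1.276, G_1 = 10^(−1.06/10) = 0.7834
  Stage 2: F_2 = 10^(7.91/10) = 6.180, G_2 = 10^(−7.91/10) = 0.1618
  Stage 3: F_3 = 10^(3.37/10) = 2.173, G_3 = 10^(18.7/10) = 74.13
Friis cascade:
  F = 1.276 + (6.180 − 1)/0.7834 + (2.173 − 1)/0.1268 = 17.14
NF = 10 log₁₀(17.14) = 12.34 dB

12.34 dB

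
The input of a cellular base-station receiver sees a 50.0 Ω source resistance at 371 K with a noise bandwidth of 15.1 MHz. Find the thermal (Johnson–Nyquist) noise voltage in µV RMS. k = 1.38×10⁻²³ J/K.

V_n = √(4kTRB)
4kTRB = 4 × 1.38×10⁻²³ × 371 × 5.00×10¹ × 1.51×10⁷ = 1.55×10⁻¹¹ V²
V_n = √(1.55×10⁻¹¹) = 3.93×10⁻⁶ V = 3.93 µV

3.93 µV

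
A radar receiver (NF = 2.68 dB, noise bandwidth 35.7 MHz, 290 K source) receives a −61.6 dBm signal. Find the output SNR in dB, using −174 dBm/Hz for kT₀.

Noise floor: N = −174 + 10 log₁₀(B) + NF
10 log₁₀(3.57×10⁷) = 75.53 dB
N = −174 + 75.53 + 2.68 = −95.79 dBm
SNR = P_sig − N = −61.6 − (−95.79) = 34.19 dB → 34.2 dB

34.2 dB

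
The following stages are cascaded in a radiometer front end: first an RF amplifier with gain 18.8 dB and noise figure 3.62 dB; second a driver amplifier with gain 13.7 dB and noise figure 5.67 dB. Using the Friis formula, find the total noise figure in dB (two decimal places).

Convert to linear (a loss of L dB is a gain of −L dB): F_i = 10^(NF_i/10), G_i = 10^(G_i,dB/10)
  Stage 1: F_1 = 10^(3.62/10) = 2.301, G_1 = 10^(18.8/10) = 75.86
  Stage 2: F_2 = 10^(5.67/10) = 3.690, G_2 = 10^(13.7/10) = 23.44
Friis cascade:
  F = 2.301 + (3.690 − 1)/75.86 = 2.337
NF = 10 log₁₀(2.337) = 3.69 dB

3.69 dB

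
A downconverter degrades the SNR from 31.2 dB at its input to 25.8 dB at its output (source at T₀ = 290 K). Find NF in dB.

5.4 dB

NF (dB) = SNR_in(dB) − SNR_out(dB) when the source is at T₀
NF = 31.2 − 25.8 = 5.4 dB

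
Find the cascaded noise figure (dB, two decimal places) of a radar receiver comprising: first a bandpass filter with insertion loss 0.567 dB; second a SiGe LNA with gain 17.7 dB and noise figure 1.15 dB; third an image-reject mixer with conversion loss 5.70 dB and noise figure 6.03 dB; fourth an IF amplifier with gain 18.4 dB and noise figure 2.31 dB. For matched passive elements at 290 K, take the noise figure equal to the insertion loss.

Convert to linear (a loss of L dB is a gain of −L dB): F_i = 10^(NF_i/10), G_i = 10^(G_i,dB/10)
  Stage 1: F_1 = 10^(0.567/10) = 1.139, G_1 = 10^(−0.567/10) = 0.8776
  Stage 2: F_2 = 10^(1.15/10) = 1.303, G_2 = 10^(17.7/10) = 58.88
  Stage 3: F_3 = 10^(6.03/10) = 4.009, G_3 = 10^(−5.70/10) = 0.2692
  Stage 4: F_4 = 10^(2.31/10) = 1.702, G_4 = 10^(18.4/10) = 69.18
Friis cascade:
  F = 1.139 + (1.303 − 1)/0.8776 + (4.009 − 1)/51.68 + (1.702 − 1)/13.91 = 1.594
NF = 10 log₁₀(1.594) = 2.02 dB

2.02 dB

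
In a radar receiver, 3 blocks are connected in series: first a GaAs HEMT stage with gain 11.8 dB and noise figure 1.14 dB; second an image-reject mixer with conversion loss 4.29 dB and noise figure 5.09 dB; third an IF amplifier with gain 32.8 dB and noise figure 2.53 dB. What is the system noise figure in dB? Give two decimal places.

Convert to linear (a loss of L dB is a gain of −L dB): F_i = 10^(NF_i/10), G_i = 10^(G_i,dB/10)
  Stage 1: F_1 = 10^(1.14/10) = 1.300, G_1 = 10^(11.8/10) = 15.14
  Stage 2: F_2 = 10^(5.09/10) = 3.228, G_2 = 10^(−4.29/10) = 0.3724
  Stage 3: F_3 = 10^(2.53/10) = 1.791, G_3 = 10^(32.8/10) = 1905
Friis cascade:
  F = 1.300 + (3.228 − 1)/15.14 + (1.791 − 1)/5.636 = 1.588
NF = 10 log₁₀(1.588) = 2.01 dB

2.01 dB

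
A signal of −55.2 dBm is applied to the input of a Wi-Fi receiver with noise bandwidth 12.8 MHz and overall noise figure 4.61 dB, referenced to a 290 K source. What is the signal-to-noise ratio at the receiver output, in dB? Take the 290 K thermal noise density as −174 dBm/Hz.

43.1 dB

Noise floor: N = −174 + 10 log₁₀(B) + NF
10 log₁₀(1.28×10⁷) = 71.07 dB
N = −174 + 71.07 + 4.61 = −98.32 dBm
SNR = P_sig − N = −55.2 − (−98.32) = 43.12 dB → 43.1 dB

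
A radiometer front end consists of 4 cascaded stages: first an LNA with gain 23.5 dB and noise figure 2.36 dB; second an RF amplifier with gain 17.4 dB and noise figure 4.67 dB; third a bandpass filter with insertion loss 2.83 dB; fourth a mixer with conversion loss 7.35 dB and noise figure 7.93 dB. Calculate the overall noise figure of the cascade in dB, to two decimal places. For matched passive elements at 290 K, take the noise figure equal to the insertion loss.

2.38 dB

Convert to linear (a loss of L dB is a gain of −L dB): F_i = 10^(NF_i/10), G_i = 10^(G_i,dB/10)
  Stage 1: F_1 = 10^(2.36/10) = 1.722, G_1 = 10^(23.5/10) = 223.9
  Stage 2: F_2 = 10^(4.67/10) = 2.931, G_2 = 10^(17.4/10) = 54.95
  Stage 3: F_3 = 10^(2.83/10) = 1.919, G_3 = 10^(−2.83/10) = 0.5212
  Stage 4: F_4 = 10^(7.93/10) = 6.209, G_4 = 10^(−7.35/10) = 0.1841
Friis cascade:
  F = 1.722 + (2.931 − 1)/223.9 + (1.919 − 1)/1.230×10⁴ + (6.209 − 1)/6412 = 1.731
NF = 10 log₁₀(1.731) = 2.38 dB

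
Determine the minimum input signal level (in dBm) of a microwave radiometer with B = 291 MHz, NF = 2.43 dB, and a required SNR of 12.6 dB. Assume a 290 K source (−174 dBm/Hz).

−74.3 dBm

Sensitivity = −174 + 10 log₁₀(B) + NF + SNR_min
= −174 + 84.64 + 2.43 + 12.6
= −74.33 dBm → −74.3 dBm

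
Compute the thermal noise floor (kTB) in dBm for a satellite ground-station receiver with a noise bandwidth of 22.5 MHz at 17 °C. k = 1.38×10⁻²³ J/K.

T = 17 °C + 273.15 = 290.15 K
P_n = kTB = 1.38×10⁻²³ × 290.15 × 2.25×10⁷ = 9.01×10⁻¹⁴ W
In dBm: 10 log₁₀(9.01×10⁻¹⁴ / 10⁻³) = −100.5 dBm

−100.5 dBm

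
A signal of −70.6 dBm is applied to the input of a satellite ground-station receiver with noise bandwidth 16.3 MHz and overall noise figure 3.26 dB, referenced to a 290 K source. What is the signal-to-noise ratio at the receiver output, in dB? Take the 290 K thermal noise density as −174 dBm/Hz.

Noise floor: N = −174 + 10 log₁₀(B) + NF
10 log₁₀(1.63×10⁷) = 72.12 dB
N = −174 + 72.12 + 3.26 = −98.62 dBm
SNR = P_sig − N = −70.6 − (−98.62) = 28.02 dB → 28.0 dB

28.0 dB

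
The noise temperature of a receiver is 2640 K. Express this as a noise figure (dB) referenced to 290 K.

F = 1 + T_e/T₀ = 1 + 2640/290 = 10.1034
NF = 10 log₁₀(10.1034) = 10.04 dB

10.04 dB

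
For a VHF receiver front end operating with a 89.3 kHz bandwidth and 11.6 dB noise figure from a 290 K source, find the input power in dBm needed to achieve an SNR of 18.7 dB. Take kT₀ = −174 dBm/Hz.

Sensitivity = −174 + 10 log₁₀(B) + NF + SNR_min
= −174 + 49.51 + 11.6 + 18.7
= −94.19 dBm → −94.2 dBm

−94.2 dBm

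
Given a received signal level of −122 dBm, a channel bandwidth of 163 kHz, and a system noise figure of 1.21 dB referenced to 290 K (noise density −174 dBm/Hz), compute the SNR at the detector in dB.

−1.3 dB

Noise floor: N = −174 + 10 log₁₀(B) + NF
10 log₁₀(1.63×10⁵) = 52.12 dB
N = −174 + 52.12 + 1.21 = −120.67 dBm
SNR = P_sig − N = −122 − (−120.67) = −1.33 dB → −1.3 dB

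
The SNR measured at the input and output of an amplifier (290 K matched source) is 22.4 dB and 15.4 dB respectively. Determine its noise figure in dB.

7.0 dB

NF (dB) = SNR_in(dB) − SNR_out(dB) when the source is at T₀
NF = 22.4 − 15.4 = 7.0 dB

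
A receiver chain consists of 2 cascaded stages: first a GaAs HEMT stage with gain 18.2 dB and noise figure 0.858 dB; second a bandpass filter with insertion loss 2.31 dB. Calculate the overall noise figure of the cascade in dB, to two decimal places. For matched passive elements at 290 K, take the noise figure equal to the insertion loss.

0.90 dB

Convert to linear (a loss of L dB is a gain of −L dB): F_i = 10^(NF_i/10), G_i = 10^(G_i,dB/10)
  Stage 1: F_1 = 10^(0.858/10) = 1.218, G_1 = 10^(18.2/10) = 66.07
  Stage 2: F_2 = 10^(2.31/10) = 1.702, G_2 = 10^(−2.31/10) = 0.5875
Friis cascade:
  F = 1.218 + (1.702 − 1)/66.07 = 1.229
NF = 10 log₁₀(1.229) = 0.90 dB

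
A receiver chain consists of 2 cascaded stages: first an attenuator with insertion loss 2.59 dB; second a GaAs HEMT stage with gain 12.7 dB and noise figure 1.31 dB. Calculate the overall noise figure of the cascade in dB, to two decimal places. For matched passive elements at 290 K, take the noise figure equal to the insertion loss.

3.90 dB

Convert to linear (a loss of L dB is a gain of −L dB): F_i = 10^(NF_i/10), G_i = 10^(G_i,dB/10)
  Stage 1: F_1 = 10^(2.59/10) = 1.816, G_1 = 10^(−2.59/10) = 0.5508
  Stage 2: F_2 = 10^(1.31/10) = 1.352, G_2 = 10^(12.7/10) = 18.62
Friis cascade:
  F = 1.816 + (1.352 − 1)/0.5508 = 2.455
NF = 10 log₁₀(2.455) = 3.90 dB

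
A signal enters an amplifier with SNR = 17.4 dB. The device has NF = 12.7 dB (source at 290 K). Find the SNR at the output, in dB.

4.7 dB

By definition F = SNR_in/SNR_out, so in dB: SNR_out = SNR_in − NF
SNR_out = 17.4 − 12.7 = 4.7 dB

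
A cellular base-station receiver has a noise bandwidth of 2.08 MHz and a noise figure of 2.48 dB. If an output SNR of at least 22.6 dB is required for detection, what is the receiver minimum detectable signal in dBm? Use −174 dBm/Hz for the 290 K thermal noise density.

Sensitivity = −174 + 10 log₁₀(B) + NF + SNR_min
= −174 + 63.18 + 2.48 + 22.6
= −85.74 dBm → −85.7 dBm

−85.7 dBm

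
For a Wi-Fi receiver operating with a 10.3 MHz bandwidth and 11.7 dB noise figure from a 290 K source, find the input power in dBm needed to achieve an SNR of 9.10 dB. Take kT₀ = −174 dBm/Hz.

−83.1 dBm

Sensitivity = −174 + 10 log₁₀(B) + NF + SNR_min
= −174 + 70.13 + 11.7 + 9.10
= −83.07 dBm → −83.1 dBm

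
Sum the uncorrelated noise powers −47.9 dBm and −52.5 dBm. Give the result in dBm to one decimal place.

−46.6 dBm

Convert to linear, add, convert back:
P₁ = 1.62×10⁻⁸ W, P₂ = 5.62×10⁻⁹ W
P_tot = 2.18×10⁻⁸ W → 10 log₁₀(P_tot / 10⁻³) = −46.6 dBm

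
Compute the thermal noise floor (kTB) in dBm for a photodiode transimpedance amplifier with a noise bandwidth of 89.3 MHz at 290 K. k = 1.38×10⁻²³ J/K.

P_n = kTB = 1.38×10⁻²³ × 290 × 8.93×10⁷ = 3.57×10⁻¹³ W
In dBm: 10 log₁₀(3.57×10⁻¹³ / 10⁻³) = −94.5 dBm

−94.5 dBm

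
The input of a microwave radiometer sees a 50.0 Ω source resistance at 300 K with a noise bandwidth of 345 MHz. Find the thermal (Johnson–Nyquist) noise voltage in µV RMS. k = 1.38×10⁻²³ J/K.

V_n = √(4kTRB)
4kTRB = 4 × 1.38×10⁻²³ × 300 × 5.00×10¹ × 3.45×10⁸ = 2.86×10⁻¹⁰ V²
V_n = √(2.86×10⁻¹⁰) = 1.69×10⁻⁵ V = 16.9 µV

16.9 µV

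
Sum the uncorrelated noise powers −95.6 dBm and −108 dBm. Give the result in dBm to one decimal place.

−95.4 dBm

Convert to linear, add, convert back:
P₁ = 2.75×10⁻¹³ W, P₂ = 1.58×10⁻¹⁴ W
P_tot = 2.91×10⁻¹³ W → 10 log₁₀(P_tot / 10⁻³) = −95.4 dBm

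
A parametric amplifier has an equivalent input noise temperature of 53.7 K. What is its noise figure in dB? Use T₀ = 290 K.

0.738 dB

F = 1 + T_e/T₀ = 1 + 53.7/290 = 1.18517
NF = 10 log₁₀(1.18517) = 0.738 dB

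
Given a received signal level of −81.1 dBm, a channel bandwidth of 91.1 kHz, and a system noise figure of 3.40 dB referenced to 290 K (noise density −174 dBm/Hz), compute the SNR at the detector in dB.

39.9 dB

Noise floor: N = −174 + 10 log₁₀(B) + NF
10 log₁₀(9.11×10⁴) = 49.6 dB
N = −174 + 49.6 + 3.40 = −121.00 dBm
SNR = P_sig − N = −81.1 − (−121.00) = 39.90 dB → 39.9 dB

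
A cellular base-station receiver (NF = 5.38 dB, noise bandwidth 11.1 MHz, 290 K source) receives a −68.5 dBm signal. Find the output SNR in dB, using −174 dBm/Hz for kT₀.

Noise floor: N = −174 + 10 log₁₀(B) + NF
10 log₁₀(1.11×10⁷) = 70.45 dB
N = −174 + 70.45 + 5.38 = −98.17 dBm
SNR = P_sig − N = −68.5 − (−98.17) = 29.67 dB → 29.7 dB

29.7 dB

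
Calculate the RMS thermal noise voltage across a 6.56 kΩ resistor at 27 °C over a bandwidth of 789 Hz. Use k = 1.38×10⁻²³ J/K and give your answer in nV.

293 nV

T = 27 °C + 273.15 = 300.15 K
V_n = √(4kTRB)
4kTRB = 4 × 1.38×10⁻²³ × 300.15 × 6.56×10³ × 7.89×10² = 8.58×10⁻¹⁴ V²
V_n = √(8.58×10⁻¹⁴) = 2.93×10⁻⁷ V = 293 nV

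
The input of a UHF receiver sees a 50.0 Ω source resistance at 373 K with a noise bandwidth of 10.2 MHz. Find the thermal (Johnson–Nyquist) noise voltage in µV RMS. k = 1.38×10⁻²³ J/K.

V_n = √(4kTRB)
4kTRB = 4 × 1.38×10⁻²³ × 373 × 5.00×10¹ × 1.02×10⁷ = 1.05×10⁻¹¹ V²
V_n = √(1.05×10⁻¹¹) = 3.24×10⁻⁶ V = 3.24 µV

3.24 µV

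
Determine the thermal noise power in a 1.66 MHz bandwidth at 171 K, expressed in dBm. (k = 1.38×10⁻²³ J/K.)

−114.1 dBm

P_n = kTB = 1.38×10⁻²³ × 171 × 1.66×10⁶ = 3.92×10⁻¹⁵ W
In dBm: 10 log₁₀(3.92×10⁻¹⁵ / 10⁻³) = −114.1 dBm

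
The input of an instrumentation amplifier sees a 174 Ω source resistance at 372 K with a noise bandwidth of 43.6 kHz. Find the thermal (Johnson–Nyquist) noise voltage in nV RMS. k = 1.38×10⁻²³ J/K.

395 nV

V_n = √(4kTRB)
4kTRB = 4 × 1.38×10⁻²³ × 372 × 1.74×10² × 4.36×10⁴ = 1.56×10⁻¹³ V²
V_n = √(1.56×10⁻¹³) = 3.95×10⁻⁷ V = 395 nV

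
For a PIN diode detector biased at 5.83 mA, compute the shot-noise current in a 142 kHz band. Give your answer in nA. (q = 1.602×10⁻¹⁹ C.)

16.3 nA

I_n = √(2qI·B)
2qI·B = 2 × 1.602×10⁻¹⁹ × 5.83×10⁻³ × 1.42×10⁵ = 2.65×10⁻¹⁶ A²
I_n = √(2.65×10⁻¹⁶) = 1.63×10⁻⁸ A = 16.3 nA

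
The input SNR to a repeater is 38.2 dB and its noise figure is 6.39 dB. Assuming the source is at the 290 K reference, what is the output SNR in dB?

31.81 dB

By definition F = SNR_in/SNR_out, so in dB: SNR_out = SNR_in − NF
SNR_out = 38.2 − 6.39 = 31.81 dB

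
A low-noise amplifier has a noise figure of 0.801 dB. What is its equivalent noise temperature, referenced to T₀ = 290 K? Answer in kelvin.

F = 10^(0.801/10) = 1.20254
T_e = (F − 1)·T₀ = (1.20254 − 1) × 290 = 58.7 K

58.7 K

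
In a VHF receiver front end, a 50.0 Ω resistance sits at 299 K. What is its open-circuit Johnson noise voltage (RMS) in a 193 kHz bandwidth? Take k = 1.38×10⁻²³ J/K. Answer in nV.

V_n = √(4kTRB)
4kTRB = 4 × 1.38×10⁻²³ × 299 × 5.00×10¹ × 1.93×10⁵ = 1.59×10⁻¹³ V²
V_n = √(1.59×10⁻¹³) = 3.99×10⁻⁷ V = 399 nV

399 nV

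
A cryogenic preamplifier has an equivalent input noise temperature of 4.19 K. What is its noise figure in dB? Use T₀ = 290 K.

F = 1 + T_e/T₀ = 1 + 4.19/290 = 1.01445
NF = 10 log₁₀(1.01445) = 0.062 dB

0.062 dB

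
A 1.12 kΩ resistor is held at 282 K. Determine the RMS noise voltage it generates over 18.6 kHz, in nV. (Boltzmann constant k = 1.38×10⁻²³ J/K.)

569 nV

V_n = √(4kTRB)
4kTRB = 4 × 1.38×10⁻²³ × 282 × 1.12×10³ × 1.86×10⁴ = 3.24×10⁻¹³ V²
V_n = √(3.24×10⁻¹³) = 5.69×10⁻⁷ V = 569 nV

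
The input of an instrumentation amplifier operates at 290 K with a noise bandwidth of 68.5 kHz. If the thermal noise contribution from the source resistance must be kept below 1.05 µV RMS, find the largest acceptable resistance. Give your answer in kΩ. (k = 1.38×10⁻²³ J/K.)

1.01 kΩ

Johnson–Nyquist: V_n = √(4kTRB) ⇒ R = V_n² / (4kTB)
4kTB = 4 × 1.38×10⁻²³ × 290 × 6.85×10⁴ = 1.10×10⁻¹⁵
R = (1.05×10⁻⁶)² / 1.10×10⁻¹⁵ = 1.01×10³ Ω = 1.01 kΩ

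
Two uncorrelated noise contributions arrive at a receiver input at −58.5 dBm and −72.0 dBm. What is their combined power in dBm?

Convert to linear, add, convert back:
P₁ = 1.41×10⁻⁹ W, P₂ = 6.31×10⁻¹¹ W
P_tot = 1.48×10⁻⁹ W → 10 log₁₀(P_tot / 10⁻³) = −58.3 dBm

−58.3 dBm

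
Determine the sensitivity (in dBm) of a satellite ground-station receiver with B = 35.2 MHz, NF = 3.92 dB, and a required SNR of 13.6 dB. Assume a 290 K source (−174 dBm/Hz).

−81.0 dBm

Sensitivity = −174 + 10 log₁₀(B) + NF + SNR_min
= −174 + 75.47 + 3.92 + 13.6
= −81.01 dBm → −81.0 dBm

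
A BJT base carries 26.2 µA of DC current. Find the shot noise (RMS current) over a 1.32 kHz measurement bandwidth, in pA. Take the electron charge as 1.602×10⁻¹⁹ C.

I_n = √(2qI·B)
2qI·B = 2 × 1.602×10⁻¹⁹ × 2.62×10⁻⁵ × 1.32×10³ = 1.11×10⁻²⁰ A²
I_n = √(1.11×10⁻²⁰) = 1.05×10⁻¹⁰ A = 105 pA

105 pA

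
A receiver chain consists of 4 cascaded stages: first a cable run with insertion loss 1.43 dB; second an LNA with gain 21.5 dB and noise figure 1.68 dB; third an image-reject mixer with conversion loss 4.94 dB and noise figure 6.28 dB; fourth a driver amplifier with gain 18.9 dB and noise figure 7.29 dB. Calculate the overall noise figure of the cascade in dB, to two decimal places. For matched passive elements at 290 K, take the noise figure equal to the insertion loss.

Convert to linear (a loss of L dB is a gain of −L dB): F_i = 10^(NF_i/10), G_i = 10^(G_i,dB/10)
  Stage 1: F_1 = 10^(1.43/10) = 1.390, G_1 = 10^(−1.43/10) = 0.7194
  Stage 2: F_2 = 10^(1.68/10) = 1.472, G_2 = 10^(21.5/10) = 141.3
  Stage 3: F_3 = 10^(6.28/10) = 4.246, G_3 = 10^(−4.94/10) = 0.3206
  Stage 4: F_4 = 10^(7.29/10) = 5.358, G_4 = 10^(18.9/10) = 77.62
Friis cascade:
  F = 1.390 + (1.472 − 1)/0.7194 + (4.246 − 1)/101.6 + (5.358 − 1)/32.58 = 2.212
NF = 10 log₁₀(2.212) = 3.45 dB

3.45 dB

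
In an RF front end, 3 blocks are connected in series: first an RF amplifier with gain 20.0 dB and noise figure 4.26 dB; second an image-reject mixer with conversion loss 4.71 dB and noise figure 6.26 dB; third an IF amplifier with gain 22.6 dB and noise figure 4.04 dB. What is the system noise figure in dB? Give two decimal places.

Convert to linear (a loss of L dB is a gain of −L dB): F_i = 10^(NF_i/10), G_i = 10^(G_i,dB/10)
  Stage 1: F_1 = 10^(4.26/10) = 2.667, G_1 = 10^(20.0/10) = 100.0
  Stage 2: F_2 = 10^(6.26/10) = 4.227, G_2 = 10^(−4.71/10) = 0.3381
  Stage 3: F_3 = 10^(4.04/10) = 2.535, G_3 = 10^(22.6/10) = 182.0
Friis cascade:
  F = 2.667 + (4.227 − 1)/100.0 + (2.535 − 1)/33.81 = 2.745
NF = 10 log₁₀(2.745) = 4.38 dB

4.38 dB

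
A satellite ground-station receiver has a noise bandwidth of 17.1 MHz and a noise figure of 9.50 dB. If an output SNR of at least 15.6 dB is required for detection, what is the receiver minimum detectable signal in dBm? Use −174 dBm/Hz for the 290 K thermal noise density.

Sensitivity = −174 + 10 log₁₀(B) + NF + SNR_min
= −174 + 72.33 + 9.50 + 15.6
= −76.57 dBm → −76.6 dBm

−76.6 dBm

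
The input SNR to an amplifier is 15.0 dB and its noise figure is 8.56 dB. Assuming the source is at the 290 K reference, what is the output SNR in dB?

6.44 dB

By definition F = SNR_in/SNR_out, so in dB: SNR_out = SNR_in − NF
SNR_out = 15.0 − 8.56 = 6.44 dB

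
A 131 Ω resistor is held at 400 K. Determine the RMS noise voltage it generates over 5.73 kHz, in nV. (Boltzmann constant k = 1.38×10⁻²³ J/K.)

V_n = √(4kTRB)
4kTRB = 4 × 1.38×10⁻²³ × 400 × 1.31×10² × 5.73×10³ = 1.66×10⁻¹⁴ V²
V_n = √(1.66×10⁻¹⁴) = 1.29×10⁻⁷ V = 129 nV

129 nV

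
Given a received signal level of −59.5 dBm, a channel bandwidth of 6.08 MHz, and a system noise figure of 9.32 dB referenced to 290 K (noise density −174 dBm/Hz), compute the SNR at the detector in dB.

Noise floor: N = −174 + 10 log₁₀(B) + NF
10 log₁₀(6.08×10⁶) = 67.84 dB
N = −174 + 67.84 + 9.32 = −96.84 dBm
SNR = P_sig − N = −59.5 − (−96.84) = 37.34 dB → 37.3 dB

37.3 dB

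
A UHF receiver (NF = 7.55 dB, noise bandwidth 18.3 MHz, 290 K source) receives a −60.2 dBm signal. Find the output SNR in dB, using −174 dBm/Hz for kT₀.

Noise floor: N = −174 + 10 log₁₀(B) + NF
10 log₁₀(1.83×10⁷) = 72.62 dB
N = −174 + 72.62 + 7.55 = −93.83 dBm
SNR = P_sig − N = −60.2 − (−93.83) = 33.63 dB → 33.6 dB

33.6 dB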